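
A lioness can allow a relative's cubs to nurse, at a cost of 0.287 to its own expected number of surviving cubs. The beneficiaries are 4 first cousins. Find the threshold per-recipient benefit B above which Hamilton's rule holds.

r to a first cousin = 1/8 (first cousins share one grandparent pair — two paths of length 4: r = 2·(1/2)^4 = 1/8).
Hamilton's rule with n recipients of equal r: n·r·B > C, so B > C/(n·r) = 0.287/(4·0.125) = 0.574.

0.574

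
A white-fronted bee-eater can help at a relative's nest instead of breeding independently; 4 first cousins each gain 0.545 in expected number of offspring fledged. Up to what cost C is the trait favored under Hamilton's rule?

r to a first cousin = 0.125 (first cousins share one grandparent pair — two paths of length 4: r = 2·(1/2)^4 = 1/8).
Hamilton's rule: n·r·B > C, so the trait is favored while C < n·r·B = 4·0.125·0.545 = 0.2725.

0.2725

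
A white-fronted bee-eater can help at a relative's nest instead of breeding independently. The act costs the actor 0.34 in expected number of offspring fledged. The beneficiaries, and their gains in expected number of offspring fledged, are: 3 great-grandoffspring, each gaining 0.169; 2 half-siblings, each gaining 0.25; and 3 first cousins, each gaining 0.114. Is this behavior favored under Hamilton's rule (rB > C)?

No

Hamilton's rule: the trait is favored when the sum of r·B over every recipient exceeds the actor's cost C.
r to a great-grandoffspring = 1/8 (three parent–offspring links: r = (1/2)^3 = 1/8).
r to a half-sibling = 0.25 (half-sibs share one parent — one path of length 2: r = (1/2)^2 = 1/4).
r to a first cousin = 0.125 (first cousins share one grandparent pair — two paths of length 4: r = 2·(1/2)^4 = 1/8).
Summing one r·B term per recipient: 3·0.125·0.169 + 2·0.25·0.25 + 3·0.125·0.114 = 0.231125.
0.231125 < 0.34: the indirect benefit is less than the cost.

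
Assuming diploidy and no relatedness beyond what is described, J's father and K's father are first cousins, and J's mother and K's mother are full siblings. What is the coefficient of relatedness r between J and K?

With two independent routes of shared ancestry, r is the sum of the two contributions.
J and K are related in two ways: second cousins through their fathers (r = 1/32) and first cousins through their mothers (r = 1/8).
r = 1/32 + 1/8 = 5/32 = 0.15625.

0.15625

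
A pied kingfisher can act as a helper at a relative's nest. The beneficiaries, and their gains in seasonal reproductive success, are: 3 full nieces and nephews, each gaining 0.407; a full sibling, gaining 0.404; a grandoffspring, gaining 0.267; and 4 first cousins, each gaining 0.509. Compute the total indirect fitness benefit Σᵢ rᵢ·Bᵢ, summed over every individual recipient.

r to a full niece or nephew = 1/4 (full aunt/uncle↔niece/nephew: two paths of length 3 through the shared grandparent pair: r = 2·(1/2)^3 = 1/4).
r to a full sibling = 0.5 (full sibs share both parents — two paths of length 2: r = 2·(1/2)^2 = 1/2).
r to a grandoffspring = 0.25 (two parent–offspring links: r = (1/2)^2 = 1/4).
r to a first cousin = 0.125 (first cousins share one grandparent pair — two paths of length 4: r = 2·(1/2)^4 = 1/8).
Summing one r·B term per recipient: 3·0.25·0.407 + 1·0.5·0.404 + 1·0.25·0.267 + 4·0.125·0.509 = 0.8285.

0.8285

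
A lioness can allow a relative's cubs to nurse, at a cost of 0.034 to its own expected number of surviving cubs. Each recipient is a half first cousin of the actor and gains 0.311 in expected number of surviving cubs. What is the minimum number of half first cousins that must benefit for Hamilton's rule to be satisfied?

r to a half first cousin = 0.0625 (half first cousins share one grandparent — one path of length 4: r = (1/2)^4 = 1/16).
Hamilton's rule: n·r·B > C  ⇒  n > C/(r·B) = 0.034/(0.0625·0.311) = 1.749.
The smallest integer exceeding 1.749 is 2.

2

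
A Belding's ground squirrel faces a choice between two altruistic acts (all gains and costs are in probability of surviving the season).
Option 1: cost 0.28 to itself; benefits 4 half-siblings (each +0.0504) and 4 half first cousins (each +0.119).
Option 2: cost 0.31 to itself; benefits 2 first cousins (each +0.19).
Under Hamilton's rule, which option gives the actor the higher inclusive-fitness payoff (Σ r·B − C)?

Option 1: r to a half-sibling = 0.25.
Option 1: r to a half first cousin = 0.0625.
Option 1: Σ r·B − C = (4·0.25·0.0504 + 4·0.0625·0.119) − 0.28 = -0.19985.
Option 2: r to a first cousin = 0.125.
Option 2: Σ r·B − C = (2·0.125·0.19) − 0.31 = -0.2625.
Option 1 has the higher net inclusive-fitness payoff.

Option 1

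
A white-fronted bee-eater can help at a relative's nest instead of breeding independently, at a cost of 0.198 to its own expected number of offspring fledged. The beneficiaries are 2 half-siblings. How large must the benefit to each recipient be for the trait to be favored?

r to a half-sibling = 1/4 (half-sibs share one parent — one path of length 2: r = (1/2)^2 = 1/4).
Hamilton's rule with n recipients of equal r: n·r·B > C, so B > C/(n·r) = 0.198/(2·0.25) = 0.396.

0.396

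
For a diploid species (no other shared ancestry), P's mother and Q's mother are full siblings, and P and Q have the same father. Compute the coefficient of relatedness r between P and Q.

Independent pedigree routes through distinct common ancestors add.
P and Q are related in two ways: first cousins through their mothers (r = 1/8) and half-sibs through their shared father (r = 1/4).
r = 1/8 + 1/4 = 0.375.

0.375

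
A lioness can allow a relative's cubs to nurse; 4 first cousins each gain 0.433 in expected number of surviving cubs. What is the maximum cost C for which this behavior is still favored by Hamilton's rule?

r to a first cousin = 1/8 (first cousins share one grandparent pair — two paths of length 4: r = 2·(1/2)^4 = 1/8).
Hamilton's rule: n·r·B > C, so the trait is favored while C < n·r·B = 4·0.125·0.433 = 0.2165.

0.2165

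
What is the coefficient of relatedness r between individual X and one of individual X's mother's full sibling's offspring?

0.125

Each parent–offspring link contributes a factor of 1/2, and independent paths through distinct common ancestors add.
First cousins share one grandparent pair — two paths of length 4: r = 2·(1/2)^4 = 1/8.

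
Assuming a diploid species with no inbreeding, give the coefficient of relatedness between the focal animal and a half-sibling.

0.25

Each parent–offspring link contributes a factor of 1/2, and independent paths through distinct common ancestors add.
Half-sibs share one parent — one path of length 2: r = (1/2)^2 = 1/4.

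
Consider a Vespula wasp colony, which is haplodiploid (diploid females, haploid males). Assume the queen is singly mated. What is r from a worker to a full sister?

Haplodiploid full sisters inherit their father's entire haploid genome identically (contributing 1/2) and on average half of their mother's contribution (1/2 · 1/2 = 1/4); r = 1/2 + 1/4 = 3/4.

0.75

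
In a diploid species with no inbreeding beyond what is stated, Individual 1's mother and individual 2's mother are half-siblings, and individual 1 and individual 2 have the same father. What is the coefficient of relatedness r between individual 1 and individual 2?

Independent pedigree routes through distinct common ancestors add.
Individual 1 and individual 2 are related in two ways: half first cousins through their mothers (r = 1/16) and half-sibs through their shared father (r = 1/4).
r = 1/16 + 1/4 = 5/16 = 0.3125.

0.3125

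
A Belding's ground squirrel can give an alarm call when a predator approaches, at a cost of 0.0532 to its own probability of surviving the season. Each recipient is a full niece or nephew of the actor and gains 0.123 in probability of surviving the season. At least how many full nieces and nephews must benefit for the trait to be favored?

2

r to a full niece or nephew = 1/4 (full aunt/uncle↔niece/nephew: two paths of length 3 through the shared grandparent pair: r = 2·(1/2)^3 = 1/4).
Hamilton's rule: n·r·B > C  ⇒  n > C/(r·B) = 0.0532/(0.25·0.123) = 1.73.
The smallest integer exceeding 1.73 is 2.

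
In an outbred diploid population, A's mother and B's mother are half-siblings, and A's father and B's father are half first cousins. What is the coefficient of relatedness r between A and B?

Wright's path rule: contributions from independent ancestry routes add.
A and B are related in two ways: half first cousins through their mothers (r = 1/16) and half second cousins through their fathers (r = 1/64).
r = 1/16 + 1/64 = 5/64 = 0.078125.

0.078125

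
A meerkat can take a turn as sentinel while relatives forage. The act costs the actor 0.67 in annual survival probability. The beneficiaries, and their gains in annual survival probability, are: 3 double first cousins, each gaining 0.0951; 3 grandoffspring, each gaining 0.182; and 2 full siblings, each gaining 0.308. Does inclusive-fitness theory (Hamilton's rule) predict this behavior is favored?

No

Hamilton's rule: the trait is favored when the sum of r·B over every recipient exceeds the actor's cost C.
r to a double first cousin = 0.25 (double first cousins share both grandparent pairs — four paths of length 4: r = 4·(1/2)^4 = 1/4).
r to a grandoffspring = 1/4 (two parent–offspring links: r = (1/2)^2 = 1/4).
r to a full sibling = 0.5 (full sibs share both parents — two paths of length 2: r = 2·(1/2)^2 = 1/2).
Summing one r·B term per recipient: 3·0.25·0.0951 + 3·0.25·0.182 + 2·0.5·0.308 = 0.515825.
0.515825 < 0.67: the indirect benefit is less than the cost.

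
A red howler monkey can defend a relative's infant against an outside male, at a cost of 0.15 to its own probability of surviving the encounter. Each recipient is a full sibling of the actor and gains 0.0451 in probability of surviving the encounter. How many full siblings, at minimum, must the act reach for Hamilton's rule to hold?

r to a full sibling = 1/2 (full sibs share both parents — two paths of length 2: r = 2·(1/2)^2 = 1/2).
Hamilton's rule: n·r·B > C  ⇒  n > C/(r·B) = 0.15/(0.5·0.0451) = 6.652.
The smallest integer exceeding 6.652 is 7.

7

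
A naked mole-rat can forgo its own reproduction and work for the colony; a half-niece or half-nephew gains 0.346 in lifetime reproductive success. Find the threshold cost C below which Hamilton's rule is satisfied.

r to a half-niece or half-nephew = 1/8 (half-aunt/uncle↔niece/nephew: one path of length 3: r = (1/2)^3 = 1/8).
Hamilton's rule: n·r·B > C, so the trait is favored while C < n·r·B = 1·0.125·0.346 = 0.04325.

0.04325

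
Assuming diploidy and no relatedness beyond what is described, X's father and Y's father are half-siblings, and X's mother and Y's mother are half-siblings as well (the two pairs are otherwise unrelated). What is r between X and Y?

Wright's path rule: contributions from independent ancestry routes add.
X and Y are related in two ways: half first cousins through their fathers (r = 1/16) and half first cousins through their mothers (r = 1/16).
r = 1/16 + 1/16 = 0.125.

0.125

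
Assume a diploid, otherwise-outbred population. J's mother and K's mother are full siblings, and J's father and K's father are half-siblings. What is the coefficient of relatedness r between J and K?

0.1875

With two independent routes of shared ancestry, r is the sum of the two contributions.
J and K are related in two ways: first cousins through their mothers (r = 1/8) and half first cousins through their fathers (r = 1/16).
r = 1/8 + 1/16 = 3/16 = 0.1875.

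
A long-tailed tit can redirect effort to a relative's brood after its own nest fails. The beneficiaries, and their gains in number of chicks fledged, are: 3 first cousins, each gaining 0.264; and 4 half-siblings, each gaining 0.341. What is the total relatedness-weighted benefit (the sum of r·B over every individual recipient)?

r to a first cousin = 1/8 (first cousins share one grandparent pair — two paths of length 4: r = 2·(1/2)^4 = 1/8).
r to a half-sibling = 0.25 (half-sibs share one parent — one path of length 2: r = (1/2)^2 = 1/4).
Summing one r·B term per recipient: 3·0.125·0.264 + 4·0.25·0.341 = 0.44.

0.44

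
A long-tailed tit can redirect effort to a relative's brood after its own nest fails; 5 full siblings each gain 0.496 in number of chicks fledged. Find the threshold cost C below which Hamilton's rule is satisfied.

1.24

r to a full sibling = 0.5 (full sibs share both parents — two paths of length 2: r = 2·(1/2)^2 = 1/2).
Hamilton's rule: n·r·B > C, so the trait is favored while C < n·r·B = 5·0.5·0.496 = 1.24.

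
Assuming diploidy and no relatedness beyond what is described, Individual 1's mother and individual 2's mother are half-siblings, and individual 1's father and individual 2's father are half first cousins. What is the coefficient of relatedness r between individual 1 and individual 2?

0.078125

Independent pedigree routes through distinct common ancestors add.
Individual 1 and individual 2 are related in two ways: half first cousins through their mothers (r = 1/16) and half second cousins through their fathers (r = 1/64).
r = 1/16 + 1/64 = 0.078125.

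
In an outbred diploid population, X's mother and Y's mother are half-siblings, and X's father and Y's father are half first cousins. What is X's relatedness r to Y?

0.078125

With two independent routes of shared ancestry, r is the sum of the two contributions.
X and Y are related in two ways: half first cousins through their mothers (r = 1/16) and half second cousins through their fathers (r = 1/64).
r = 1/16 + 1/64 = 5/64 = 0.078125.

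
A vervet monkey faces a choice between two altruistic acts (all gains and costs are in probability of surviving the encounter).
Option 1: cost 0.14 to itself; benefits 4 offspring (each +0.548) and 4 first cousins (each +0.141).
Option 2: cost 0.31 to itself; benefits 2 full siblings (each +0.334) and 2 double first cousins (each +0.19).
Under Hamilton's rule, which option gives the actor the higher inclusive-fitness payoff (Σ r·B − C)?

Option 1: r to an offspring = 0.5.
Option 1: r to a first cousin = 0.125.
Option 1: Σ r·B − C = (4·0.5·0.548 + 4·0.125·0.141) − 0.14 = 1.0265.
Option 2: r to a full sibling = 0.5.
Option 2: r to a double first cousin = 0.25.
Option 2: Σ r·B − C = (2·0.5·0.334 + 2·0.25·0.19) − 0.31 = 0.119.
Option 1 has the higher net inclusive-fitness payoff.

Option 1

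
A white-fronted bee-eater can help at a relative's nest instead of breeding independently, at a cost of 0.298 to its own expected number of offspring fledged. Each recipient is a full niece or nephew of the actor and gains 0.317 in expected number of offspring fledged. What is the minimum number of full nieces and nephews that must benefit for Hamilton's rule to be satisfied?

r to a full niece or nephew = 1/4 (full aunt/uncle↔niece/nephew: two paths of length 3 through the shared grandparent pair: r = 2·(1/2)^3 = 1/4).
Hamilton's rule: n·r·B > C  ⇒  n > C/(r·B) = 0.298/(0.25·0.317) = 3.76.
The smallest integer exceeding 3.76 is 4.

4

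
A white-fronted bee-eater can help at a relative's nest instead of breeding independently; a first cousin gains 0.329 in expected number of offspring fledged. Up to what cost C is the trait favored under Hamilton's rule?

r to a first cousin = 1/8 (first cousins share one grandparent pair — two paths of length 4: r = 2·(1/2)^4 = 1/8).
Hamilton's rule: n·r·B > C, so the trait is favored while C < n·r·B = 1·0.125·0.329 = 0.041125.

0.041125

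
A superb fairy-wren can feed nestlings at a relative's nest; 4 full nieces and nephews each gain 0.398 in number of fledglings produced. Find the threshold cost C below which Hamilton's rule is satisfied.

0.398

r to a full niece or nephew = 0.25 (full aunt/uncle↔niece/nephew: two paths of length 3 through the shared grandparent pair: r = 2·(1/2)^3 = 1/4).
Hamilton's rule: n·r·B > C, so the trait is favored while C < n·r·B = 4·0.25·0.398 = 0.398.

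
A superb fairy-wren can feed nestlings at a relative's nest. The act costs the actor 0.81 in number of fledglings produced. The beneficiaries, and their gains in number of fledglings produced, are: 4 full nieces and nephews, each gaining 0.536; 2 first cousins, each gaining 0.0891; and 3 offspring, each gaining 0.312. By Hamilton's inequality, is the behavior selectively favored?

Yes

Hamilton's rule: the trait is favored when the sum of r·B over every recipient exceeds the actor's cost C.
r to a full niece or nephew = 0.25 (full aunt/uncle↔niece/nephew: two paths of length 3 through the shared grandparent pair: r = 2·(1/2)^3 = 1/4).
r to a first cousin = 0.125 (first cousins share one grandparent pair — two paths of length 4: r = 2·(1/2)^4 = 1/8).
r to an offspring = 0.5 (one parent–offspring link: r = (1/2)^1 = 1/2).
Summing one r·B term per recipient: 4·0.25·0.536 + 2·0.125·0.0891 + 3·0.5·0.312 = 1.026275.
1.026275 > 0.81: the indirect benefit exceeds the cost.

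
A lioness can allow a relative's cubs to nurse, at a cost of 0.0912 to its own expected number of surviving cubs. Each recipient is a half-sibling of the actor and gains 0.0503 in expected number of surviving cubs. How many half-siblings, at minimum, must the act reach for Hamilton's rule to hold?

8

r to a half-sibling = 1/4 (half-sibs share one parent — one path of length 2: r = (1/2)^2 = 1/4).
Hamilton's rule: n·r·B > C  ⇒  n > C/(r·B) = 0.0912/(0.25·0.0503) = 7.252.
The smallest integer exceeding 7.252 is 8.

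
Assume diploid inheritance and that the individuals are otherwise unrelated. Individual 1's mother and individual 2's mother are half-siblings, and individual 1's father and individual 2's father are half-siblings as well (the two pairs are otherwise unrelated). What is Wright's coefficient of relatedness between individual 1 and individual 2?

0.125

Wright's path rule: contributions from independent ancestry routes add.
Individual 1 and individual 2 are related in two ways: half first cousins through their mothers (r = 1/16) and half first cousins through their fathers (r = 1/16).
r = 1/16 + 1/16 = 1/8 = 0.125.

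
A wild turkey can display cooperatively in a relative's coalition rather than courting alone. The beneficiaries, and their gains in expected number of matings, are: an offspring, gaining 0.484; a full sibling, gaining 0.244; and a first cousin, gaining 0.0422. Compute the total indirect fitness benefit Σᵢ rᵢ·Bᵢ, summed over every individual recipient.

0.369275

r to an offspring = 0.5 (one parent–offspring link: r = (1/2)^1 = 1/2).
r to a full sibling = 1/2 (full sibs share both parents — two paths of length 2: r = 2·(1/2)^2 = 1/2).
r to a first cousin = 0.125 (first cousins share one grandparent pair — two paths of length 4: r = 2·(1/2)^4 = 1/8).
Summing one r·B term per recipient: 1·0.5·0.484 + 1·0.5·0.244 + 1·0.125·0.0422 = 0.369275.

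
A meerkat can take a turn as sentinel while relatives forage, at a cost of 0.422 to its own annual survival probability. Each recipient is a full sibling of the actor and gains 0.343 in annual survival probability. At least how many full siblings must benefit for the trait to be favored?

3

r to a full sibling = 0.5 (full sibs share both parents — two paths of length 2: r = 2·(1/2)^2 = 1/2).
Hamilton's rule: n·r·B > C  ⇒  n > C/(r·B) = 0.422/(0.5·0.343) = 2.461.
The smallest integer exceeding 2.461 is 3.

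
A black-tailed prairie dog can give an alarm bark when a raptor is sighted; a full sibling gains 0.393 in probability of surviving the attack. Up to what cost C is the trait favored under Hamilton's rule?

r to a full sibling = 1/2 (full sibs share both parents — two paths of length 2: r = 2·(1/2)^2 = 1/2).
Hamilton's rule: n·r·B > C, so the trait is favored while C < n·r·B = 1·0.5·0.393 = 0.1965.

0.1965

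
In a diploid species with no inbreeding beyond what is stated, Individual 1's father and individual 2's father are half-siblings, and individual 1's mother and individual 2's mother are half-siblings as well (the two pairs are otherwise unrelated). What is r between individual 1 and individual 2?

Wright's path rule: contributions from independent ancestry routes add.
Individual 1 and individual 2 are related in two ways: half first cousins through their fathers (r = 1/16) and half first cousins through their mothers (r = 1/16).
r = 1/16 + 1/16 = 1/8 = 0.125.

0.125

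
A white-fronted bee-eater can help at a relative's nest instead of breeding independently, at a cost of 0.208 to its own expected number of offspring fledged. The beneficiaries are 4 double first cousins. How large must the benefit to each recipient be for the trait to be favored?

0.208

r to a double first cousin = 0.25 (double first cousins share both grandparent pairs — four paths of length 4: r = 4·(1/2)^4 = 1/4).
Hamilton's rule with n recipients of equal r: n·r·B > C, so B > C/(n·r) = 0.208/(4·0.25) = 0.208.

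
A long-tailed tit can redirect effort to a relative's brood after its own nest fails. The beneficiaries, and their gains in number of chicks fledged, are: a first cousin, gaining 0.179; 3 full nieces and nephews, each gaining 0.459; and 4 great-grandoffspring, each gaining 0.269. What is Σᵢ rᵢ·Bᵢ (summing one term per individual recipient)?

r to a first cousin = 1/8 (first cousins share one grandparent pair — two paths of length 4: r = 2·(1/2)^4 = 1/8).
r to a full niece or nephew = 0.25 (full aunt/uncle↔niece/nephew: two paths of length 3 through the shared grandparent pair: r = 2·(1/2)^3 = 1/4).
r to a great-grandoffspring = 0.125 (three parent–offspring links: r = (1/2)^3 = 1/8).
Summing one r·B term per recipient: 1·0.125·0.179 + 3·0.25·0.459 + 4·0.125·0.269 = 0.501125.

0.501125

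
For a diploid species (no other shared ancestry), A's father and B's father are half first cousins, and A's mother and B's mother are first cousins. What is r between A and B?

With two independent routes of shared ancestry, r is the sum of the two contributions.
A and B are related in two ways: half second cousins through their fathers (r = 1/64) and second cousins through their mothers (r = 1/32).
r = 1/64 + 1/32 = 0.046875.

0.046875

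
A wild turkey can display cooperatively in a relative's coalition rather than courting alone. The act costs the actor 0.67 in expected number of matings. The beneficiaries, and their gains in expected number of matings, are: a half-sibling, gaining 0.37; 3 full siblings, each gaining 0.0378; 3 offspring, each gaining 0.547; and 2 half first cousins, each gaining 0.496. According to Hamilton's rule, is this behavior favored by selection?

Hamilton's rule: the trait is favored when the sum of r·B over every recipient exceeds the actor's cost C.
r to a half-sibling = 0.25 (half-sibs share one parent — one path of length 2: r = (1/2)^2 = 1/4).
r to a full sibling = 1/2 (full sibs share both parents — two paths of length 2: r = 2·(1/2)^2 = 1/2).
r to an offspring = 0.5 (one parent–offspring link: r = (1/2)^1 = 1/2).
r to a half first cousin = 0.0625 (half first cousins share one grandparent — one path of length 4: r = (1/2)^4 = 1/16).
Summing one r·B term per recipient: 1·0.25·0.37 + 3·0.5·0.0378 + 3·0.5·0.547 + 2·0.0625·0.496 = 1.0317.
1.0317 > 0.67: the indirect benefit exceeds the cost.

Yes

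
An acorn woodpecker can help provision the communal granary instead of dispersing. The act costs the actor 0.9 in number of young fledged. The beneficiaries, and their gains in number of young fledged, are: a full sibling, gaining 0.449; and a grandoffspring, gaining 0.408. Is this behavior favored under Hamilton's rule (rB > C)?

Hamilton's rule: the trait is favored when the sum of r·B over every recipient exceeds the actor's cost C.
r to a full sibling = 1/2 (full sibs share both parents — two paths of length 2: r = 2·(1/2)^2 = 1/2).
r to a grandoffspring = 0.25 (two parent–offspring links: r = (1/2)^2 = 1/4).
Summing one r·B term per recipient: 1·0.5·0.449 + 1·0.25·0.408 = 0.3265.
0.3265 < 0.9: the indirect benefit is less than the cost.

No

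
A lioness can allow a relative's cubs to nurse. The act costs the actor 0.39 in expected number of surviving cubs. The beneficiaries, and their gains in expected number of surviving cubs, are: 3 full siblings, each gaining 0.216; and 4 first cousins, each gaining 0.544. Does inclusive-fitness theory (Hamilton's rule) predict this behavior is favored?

Hamilton's rule: the trait is favored when the sum of r·B over every recipient exceeds the actor's cost C.
r to a full sibling = 0.5 (full sibs share both parents — two paths of length 2: r = 2·(1/2)^2 = 1/2).
r to a first cousin = 0.125 (first cousins share one grandparent pair — two paths of length 4: r = 2·(1/2)^4 = 1/8).
Summing one r·B term per recipient: 3·0.5·0.216 + 4·0.125·0.544 = 0.596.
0.596 > 0.39: the indirect benefit exceeds the cost.

Yes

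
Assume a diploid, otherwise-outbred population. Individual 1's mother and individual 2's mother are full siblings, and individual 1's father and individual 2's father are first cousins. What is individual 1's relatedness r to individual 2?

Independent pedigree routes through distinct common ancestors add.
Individual 1 and individual 2 are related in two ways: first cousins through their mothers (r = 1/8) and second cousins through their fathers (r = 1/32).
r = 1/8 + 1/32 = 5/32 = 0.15625.

0.15625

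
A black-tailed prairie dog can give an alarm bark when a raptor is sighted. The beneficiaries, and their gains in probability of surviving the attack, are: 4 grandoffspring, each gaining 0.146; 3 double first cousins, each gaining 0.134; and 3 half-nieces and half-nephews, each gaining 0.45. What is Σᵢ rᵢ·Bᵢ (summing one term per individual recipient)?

0.41525

r to a grandoffspring = 0.25 (two parent–offspring links: r = (1/2)^2 = 1/4).
r to a double first cousin = 1/4 (double first cousins share both grandparent pairs — four paths of length 4: r = 4·(1/2)^4 = 1/4).
r to a half-niece or half-nephew = 1/8 (half-aunt/uncle↔niece/nephew: one path of length 3: r = (1/2)^3 = 1/8).
Summing one r·B term per recipient: 4·0.25·0.146 + 3·0.25·0.134 + 3·0.125·0.45 = 0.41525.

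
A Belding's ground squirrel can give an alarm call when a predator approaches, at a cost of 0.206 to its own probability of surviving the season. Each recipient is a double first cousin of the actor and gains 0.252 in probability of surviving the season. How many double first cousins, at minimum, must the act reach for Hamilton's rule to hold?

r to a double first cousin = 1/4 (double first cousins share both grandparent pairs — four paths of length 4: r = 4·(1/2)^4 = 1/4).
Hamilton's rule: n·r·B > C  ⇒  n > C/(r·B) = 0.206/(0.25·0.252) = 3.27.
The smallest integer exceeding 3.27 is 4.

4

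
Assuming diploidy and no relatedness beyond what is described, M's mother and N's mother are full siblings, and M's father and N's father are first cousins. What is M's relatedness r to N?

0.15625

Relatedness sums over independent paths through distinct common ancestors.
M and N are related in two ways: first cousins through their mothers (r = 1/8) and second cousins through their fathers (r = 1/32).
r = 1/8 + 1/32 = 5/32 = 0.15625.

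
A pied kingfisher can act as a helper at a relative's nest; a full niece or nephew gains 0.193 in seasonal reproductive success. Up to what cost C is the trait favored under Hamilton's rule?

r to a full niece or nephew = 0.25 (full aunt/uncle↔niece/nephew: two paths of length 3 through the shared grandparent pair: r = 2·(1/2)^3 = 1/4).
Hamilton's rule: n·r·B > C, so the trait is favored while C < n·r·B = 1·0.25·0.193 = 0.04825.

0.04825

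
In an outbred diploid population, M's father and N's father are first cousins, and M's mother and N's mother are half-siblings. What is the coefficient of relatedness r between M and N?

0.09375

Wright's path rule: contributions from independent ancestry routes add.
M and N are related in two ways: second cousins through their fathers (r = 1/32) and half first cousins through their mothers (r = 1/16).
r = 1/32 + 1/16 = 0.09375.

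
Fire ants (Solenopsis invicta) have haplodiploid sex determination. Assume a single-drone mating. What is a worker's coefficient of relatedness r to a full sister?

0.75

Haplodiploid full sisters inherit their father's entire haploid genome identically (contributing 1/2) and on average half of their mother's contribution (1/2 · 1/2 = 1/4); r = 1/2 + 1/4 = 3/4.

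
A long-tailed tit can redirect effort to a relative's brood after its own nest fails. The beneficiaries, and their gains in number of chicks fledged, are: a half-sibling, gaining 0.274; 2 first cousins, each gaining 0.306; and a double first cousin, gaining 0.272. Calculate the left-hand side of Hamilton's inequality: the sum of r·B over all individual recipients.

r to a half-sibling = 0.25 (half-sibs share one parent — one path of length 2: r = (1/2)^2 = 1/4).
r to a first cousin = 0.125 (first cousins share one grandparent pair — two paths of length 4: r = 2·(1/2)^4 = 1/8).
r to a double first cousin = 1/4 (double first cousins share both grandparent pairs — four paths of length 4: r = 4·(1/2)^4 = 1/4).
Summing one r·B term per recipient: 1·0.25·0.274 + 2·0.125·0.306 + 1·0.25·0.272 = 0.213.

0.213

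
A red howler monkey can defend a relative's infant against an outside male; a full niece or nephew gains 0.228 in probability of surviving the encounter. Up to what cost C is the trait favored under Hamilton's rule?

r to a full niece or nephew = 1/4 (full aunt/uncle↔niece/nephew: two paths of length 3 through the shared grandparent pair: r = 2·(1/2)^3 = 1/4).
Hamilton's rule: n·r·B > C, so the trait is favored while C < n·r·B = 1·0.25·0.228 = 0.057.

0.057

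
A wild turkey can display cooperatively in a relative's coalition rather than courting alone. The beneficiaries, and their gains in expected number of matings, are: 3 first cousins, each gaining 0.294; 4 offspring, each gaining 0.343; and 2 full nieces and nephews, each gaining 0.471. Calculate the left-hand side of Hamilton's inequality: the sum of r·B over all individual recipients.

1.03175

r to a first cousin = 0.125 (first cousins share one grandparent pair — two paths of length 4: r = 2·(1/2)^4 = 1/8).
r to an offspring = 0.5 (one parent–offspring link: r = (1/2)^1 = 1/2).
r to a full niece or nephew = 0.25 (full aunt/uncle↔niece/nephew: two paths of length 3 through the shared grandparent pair: r = 2·(1/2)^3 = 1/4).
Summing one r·B term per recipient: 3·0.125·0.294 + 4·0.5·0.343 + 2·0.25·0.471 = 1.03175.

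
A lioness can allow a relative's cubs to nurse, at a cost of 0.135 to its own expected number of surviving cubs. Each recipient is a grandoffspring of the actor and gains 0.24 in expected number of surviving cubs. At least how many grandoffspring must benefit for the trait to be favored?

r to a grandoffspring = 0.25 (two parent–offspring links: r = (1/2)^2 = 1/4).
Hamilton's rule: n·r·B > C  ⇒  n > C/(r·B) = 0.135/(0.25·0.24) = 2.25.
The smallest integer exceeding 2.25 is 3.

3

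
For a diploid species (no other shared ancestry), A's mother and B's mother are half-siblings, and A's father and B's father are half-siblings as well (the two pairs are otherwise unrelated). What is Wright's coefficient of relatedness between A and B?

With two independent routes of shared ancestry, r is the sum of the two contributions.
A and B are related in two ways: half first cousins through their mothers (r = 1/16) and half first cousins through their fathers (r = 1/16).
r = 1/16 + 1/16 = 1/8 = 0.125.

0.125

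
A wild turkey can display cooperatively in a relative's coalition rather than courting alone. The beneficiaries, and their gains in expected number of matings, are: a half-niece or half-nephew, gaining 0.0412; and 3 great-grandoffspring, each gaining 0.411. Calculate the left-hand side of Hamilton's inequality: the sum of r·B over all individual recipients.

r to a half-niece or half-nephew = 1/8 (half-aunt/uncle↔niece/nephew: one path of length 3: r = (1/2)^3 = 1/8).
r to a great-grandoffspring = 0.125 (three parent–offspring links: r = (1/2)^3 = 1/8).
Summing one r·B term per recipient: 1·0.125·0.0412 + 3·0.125·0.411 = 0.159275.

0.159275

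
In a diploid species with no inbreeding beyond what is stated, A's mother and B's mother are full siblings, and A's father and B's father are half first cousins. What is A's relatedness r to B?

Relatedness sums over independent paths through distinct common ancestors.
A and B are related in two ways: first cousins through their mothers (r = 1/8) and half second cousins through their fathers (r = 1/64).
r = 1/8 + 1/64 = 9/64 = 0.140625.

0.140625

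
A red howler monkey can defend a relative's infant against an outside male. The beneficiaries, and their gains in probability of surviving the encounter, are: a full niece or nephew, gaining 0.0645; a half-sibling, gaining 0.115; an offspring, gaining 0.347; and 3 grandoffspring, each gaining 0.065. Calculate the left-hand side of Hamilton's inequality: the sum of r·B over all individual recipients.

r to a full niece or nephew = 1/4 (full aunt/uncle↔niece/nephew: two paths of length 3 through the shared grandparent pair: r = 2·(1/2)^3 = 1/4).
r to a half-sibling = 0.25 (half-sibs share one parent — one path of length 2: r = (1/2)^2 = 1/4).
r to an offspring = 1/2 (one parent–offspring link: r = (1/2)^1 = 1/2).
r to a grandoffspring = 0.25 (two parent–offspring links: r = (1/2)^2 = 1/4).
Summing one r·B term per recipient: 1·0.25·0.0645 + 1·0.25·0.115 + 1·0.5·0.347 + 3·0.25·0.065 = 0.267125.

0.267125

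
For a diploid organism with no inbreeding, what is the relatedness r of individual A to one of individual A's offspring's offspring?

0.25

Each parent–offspring link contributes a factor of 1/2, and independent paths through distinct common ancestors add.
Two parent–offspring links: r = (1/2)^2 = 1/4.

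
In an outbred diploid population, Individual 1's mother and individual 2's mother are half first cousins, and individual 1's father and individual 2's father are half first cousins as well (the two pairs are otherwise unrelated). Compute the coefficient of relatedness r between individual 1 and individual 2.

Wright's path rule: contributions from independent ancestry routes add.
Individual 1 and individual 2 are related in two ways: half second cousins through their mothers (r = 1/64) and half second cousins through their fathers (r = 1/64).
r = 1/64 + 1/64 = 1/32 = 0.03125.

0.03125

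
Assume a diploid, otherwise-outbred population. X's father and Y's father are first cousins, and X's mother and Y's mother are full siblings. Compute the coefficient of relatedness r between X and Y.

0.15625

Independent pedigree routes through distinct common ancestors add.
X and Y are related in two ways: second cousins through their fathers (r = 1/32) and first cousins through their mothers (r = 1/8).
r = 1/32 + 1/8 = 5/32 = 0.15625.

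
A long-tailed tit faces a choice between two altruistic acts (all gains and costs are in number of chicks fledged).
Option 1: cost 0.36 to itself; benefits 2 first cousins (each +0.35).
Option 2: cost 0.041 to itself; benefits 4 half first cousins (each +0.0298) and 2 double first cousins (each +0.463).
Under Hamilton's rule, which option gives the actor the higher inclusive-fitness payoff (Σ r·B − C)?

Option 2

Option 1: r to a first cousin = 0.125.
Option 1: Σ r·B − C = (2·0.125·0.35) − 0.36 = -0.2725.
Option 2: r to a half first cousin = 0.0625.
Option 2: r to a double first cousin = 0.25.
Option 2: Σ r·B − C = (4·0.0625·0.0298 + 2·0.25·0.463) − 0.041 = 0.19795.
Option 2 has the higher net inclusive-fitness payoff.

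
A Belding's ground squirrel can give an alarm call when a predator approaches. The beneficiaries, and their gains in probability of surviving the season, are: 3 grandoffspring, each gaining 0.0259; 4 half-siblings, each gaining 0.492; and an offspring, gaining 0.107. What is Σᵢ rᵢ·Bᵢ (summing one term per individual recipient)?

r to a grandoffspring = 1/4 (two parent–offspring links: r = (1/2)^2 = 1/4).
r to a half-sibling = 0.25 (half-sibs share one parent — one path of length 2: r = (1/2)^2 = 1/4).
r to an offspring = 1/2 (one parent–offspring link: r = (1/2)^1 = 1/2).
Summing one r·B term per recipient: 3·0.25·0.0259 + 4·0.25·0.492 + 1·0.5·0.107 = 0.564925.

0.564925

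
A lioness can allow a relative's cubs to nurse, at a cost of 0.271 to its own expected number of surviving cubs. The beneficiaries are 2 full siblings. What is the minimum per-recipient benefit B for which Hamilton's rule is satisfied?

r to a full sibling = 0.5 (full sibs share both parents — two paths of length 2: r = 2·(1/2)^2 = 1/2).
Hamilton's rule with n recipients of equal r: n·r·B > C, so B > C/(n·r) = 0.271/(2·0.5) = 0.271.

0.271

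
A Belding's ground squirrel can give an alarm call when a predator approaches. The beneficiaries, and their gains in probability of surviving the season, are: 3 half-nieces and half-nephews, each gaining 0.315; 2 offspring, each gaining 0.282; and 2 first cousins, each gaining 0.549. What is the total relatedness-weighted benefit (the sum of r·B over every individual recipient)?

r to a half-niece or half-nephew = 1/8 (half-aunt/uncle↔niece/nephew: one path of length 3: r = (1/2)^3 = 1/8).
r to an offspring = 1/2 (one parent–offspring link: r = (1/2)^1 = 1/2).
r to a first cousin = 0.125 (first cousins share one grandparent pair — two paths of length 4: r = 2·(1/2)^4 = 1/8).
Summing one r·B term per recipient: 3·0.125·0.315 + 2·0.5·0.282 + 2·0.125·0.549 = 0.537375.

0.537375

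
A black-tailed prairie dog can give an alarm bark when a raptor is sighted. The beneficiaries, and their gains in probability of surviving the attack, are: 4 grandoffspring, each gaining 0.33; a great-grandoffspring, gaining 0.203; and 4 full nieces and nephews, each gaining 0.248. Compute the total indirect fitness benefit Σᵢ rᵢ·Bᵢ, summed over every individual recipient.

r to a grandoffspring = 1/4 (two parent–offspring links: r = (1/2)^2 = 1/4).
r to a great-grandoffspring = 0.125 (three parent–offspring links: r = (1/2)^3 = 1/8).
r to a full niece or nephew = 1/4 (full aunt/uncle↔niece/nephew: two paths of length 3 through the shared grandparent pair: r = 2·(1/2)^3 = 1/4).
Summing one r·B term per recipient: 4·0.25·0.33 + 1·0.125·0.203 + 4·0.25·0.248 = 0.603375.

0.603375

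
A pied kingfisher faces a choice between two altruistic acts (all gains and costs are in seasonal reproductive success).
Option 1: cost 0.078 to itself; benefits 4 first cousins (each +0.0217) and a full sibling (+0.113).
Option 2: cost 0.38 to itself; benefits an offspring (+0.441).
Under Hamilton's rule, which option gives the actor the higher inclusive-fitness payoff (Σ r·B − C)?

Option 1: r to a first cousin = 0.125.
Option 1: r to a full sibling = 0.5.
Option 1: Σ r·B − C = (4·0.125·0.0217 + 1·0.5·0.113) − 0.078 = -0.01065.
Option 2: r to an offspring = 0.5.
Option 2: Σ r·B − C = (1·0.5·0.441) − 0.38 = -0.1595.
Option 1 has the higher net inclusive-fitness payoff.

Option 1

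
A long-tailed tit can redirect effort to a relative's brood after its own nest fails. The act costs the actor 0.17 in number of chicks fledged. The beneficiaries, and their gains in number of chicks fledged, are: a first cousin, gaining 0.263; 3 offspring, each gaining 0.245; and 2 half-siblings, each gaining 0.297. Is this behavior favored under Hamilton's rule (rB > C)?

Yes

Hamilton's rule: the trait is favored when the sum of r·B over every recipient exceeds the actor's cost C.
r to a first cousin = 1/8 (first cousins share one grandparent pair — two paths of length 4: r = 2·(1/2)^4 = 1/8).
r to an offspring = 1/2 (one parent–offspring link: r = (1/2)^1 = 1/2).
r to a half-sibling = 1/4 (half-sibs share one parent — one path of length 2: r = (1/2)^2 = 1/4).
Summing one r·B term per recipient: 1·0.125·0.263 + 3·0.5·0.245 + 2·0.25·0.297 = 0.548875.
0.548875 > 0.17: the indirect benefit exceeds the cost.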